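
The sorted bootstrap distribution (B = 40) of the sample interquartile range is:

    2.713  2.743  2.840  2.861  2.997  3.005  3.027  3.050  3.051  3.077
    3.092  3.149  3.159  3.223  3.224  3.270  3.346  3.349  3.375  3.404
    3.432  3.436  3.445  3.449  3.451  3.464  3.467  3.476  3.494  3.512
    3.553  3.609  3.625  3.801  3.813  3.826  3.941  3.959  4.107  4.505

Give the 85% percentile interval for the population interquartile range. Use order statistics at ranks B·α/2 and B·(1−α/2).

α = 0.15; lower rank = 40 × 0.075 = 3; upper rank = 40 × 0.925 = 37.
The 3rd smallest replicate is 2.840; the 37th is 3.941.

(2.840, 3.941)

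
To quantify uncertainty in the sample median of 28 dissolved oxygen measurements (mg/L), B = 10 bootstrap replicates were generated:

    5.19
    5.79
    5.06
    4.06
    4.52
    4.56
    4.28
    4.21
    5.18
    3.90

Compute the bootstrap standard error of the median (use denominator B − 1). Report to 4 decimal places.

SE* = 0.6055

Bootstrap SE is the standard deviation of the 10 replicate medians.
Mean of replicates: (5.19 + 5.79 + 5.06 + 4.06 + 4.52 + 4.56 + 4.28 + 4.21 + 5.18 + 3.90) / 10 = 46.75000 / 10 = 4.67500
Sum of squared deviations: (+0.51500)² + (+1.11500)² + (+0.38500)² + (−0.61500)² + (−0.15500)² + (−0.11500)² + (−0.39500)² + (−0.46500)² + (+0.50500)² + (−0.77500)² = 3.30005
Variance = 3.30005 / 9 = 0.36667
SE* = √0.36667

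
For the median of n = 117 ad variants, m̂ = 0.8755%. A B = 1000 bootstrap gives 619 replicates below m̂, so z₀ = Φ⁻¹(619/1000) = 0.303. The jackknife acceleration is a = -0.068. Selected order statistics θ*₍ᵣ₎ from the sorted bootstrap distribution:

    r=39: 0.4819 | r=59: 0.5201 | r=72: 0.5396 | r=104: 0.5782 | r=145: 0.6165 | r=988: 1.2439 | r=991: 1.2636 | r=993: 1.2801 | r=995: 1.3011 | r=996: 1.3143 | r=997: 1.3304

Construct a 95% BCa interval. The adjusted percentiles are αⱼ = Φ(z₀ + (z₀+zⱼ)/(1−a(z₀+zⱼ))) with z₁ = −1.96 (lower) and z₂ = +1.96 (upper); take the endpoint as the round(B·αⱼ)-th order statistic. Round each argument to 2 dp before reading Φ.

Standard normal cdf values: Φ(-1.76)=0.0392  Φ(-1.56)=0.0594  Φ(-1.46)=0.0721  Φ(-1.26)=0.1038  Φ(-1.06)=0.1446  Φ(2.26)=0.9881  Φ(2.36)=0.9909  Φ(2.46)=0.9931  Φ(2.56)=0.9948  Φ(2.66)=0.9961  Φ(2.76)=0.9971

Lower: z₀ + z₁ = 0.303 + (-1.960) = -1.657; 1 − a(z₀+z₁) = 1 − (-0.068)(-1.657) = 0.8873; argument = 0.303 + (-1.657)/0.8873 = -1.5644 → -1.56.
α₁ = Φ(-1.56) = 0.0594; rank = round(1000 × 0.0594) = 59; θ*₍59₎ = 0.5201.
Upper: z₀ + z₂ = 2.263; 1 − a(z₀+z₂) = 1.1539; argument = 2.2642 → 2.26; α₂ = 0.9881; rank = 988; θ*₍988₎ = 1.2439.

(0.5201, 1.2439)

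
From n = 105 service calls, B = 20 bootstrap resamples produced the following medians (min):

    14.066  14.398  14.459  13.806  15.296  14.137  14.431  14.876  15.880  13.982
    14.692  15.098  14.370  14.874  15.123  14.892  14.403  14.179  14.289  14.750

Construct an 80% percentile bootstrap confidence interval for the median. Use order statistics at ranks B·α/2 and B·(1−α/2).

Sorted replicates: 13.806, 13.982, 14.066, 14.137, 14.179, 14.289, 14.370, 14.398, 14.403, 14.431, 14.459, 14.692, 14.750, 14.874, 14.876, 14.892, 15.098, 15.123, 15.296, 15.880
α = 0.20; lower rank = 20 × 0.100 = 2; upper rank = 20 × 0.900 = 18.
The 2nd smallest replicate is 13.982; the 18th is 15.123.

(13.982, 15.123)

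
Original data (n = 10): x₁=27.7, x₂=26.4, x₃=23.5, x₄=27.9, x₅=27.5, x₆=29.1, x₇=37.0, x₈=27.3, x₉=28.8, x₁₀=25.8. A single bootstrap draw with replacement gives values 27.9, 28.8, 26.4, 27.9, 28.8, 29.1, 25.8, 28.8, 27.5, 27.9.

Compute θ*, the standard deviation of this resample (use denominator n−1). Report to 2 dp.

θ* = 1.09

Mean = 27.8900; sum of squared deviations = 10.6890
s² = 10.6890 / 9 = 1.1877
s = √1.1877 = 1.09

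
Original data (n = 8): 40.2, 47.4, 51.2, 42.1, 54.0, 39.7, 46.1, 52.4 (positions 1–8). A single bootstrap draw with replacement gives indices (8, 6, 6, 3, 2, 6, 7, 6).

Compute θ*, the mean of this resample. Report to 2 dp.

Resample values: 52.4, 39.7, 39.7, 51.2, 47.4, 39.7, 46.1, 39.7.
Mean = (52.4 + 39.7 + 39.7 + 51.2 + 47.4 + 39.7 + 46.1 + 39.7) / 8 = 355.90 / 8 = 44.49

θ* = 44.49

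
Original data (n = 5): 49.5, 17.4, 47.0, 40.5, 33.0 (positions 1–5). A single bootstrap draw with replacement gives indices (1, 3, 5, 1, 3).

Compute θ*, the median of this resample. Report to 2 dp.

Resample values: 49.5, 47.0, 33.0, 49.5, 47.0.
Sorted: 33.0, 47.0, 47.0, 49.5, 49.5
Median = middle value = 47.00

θ* = 47.00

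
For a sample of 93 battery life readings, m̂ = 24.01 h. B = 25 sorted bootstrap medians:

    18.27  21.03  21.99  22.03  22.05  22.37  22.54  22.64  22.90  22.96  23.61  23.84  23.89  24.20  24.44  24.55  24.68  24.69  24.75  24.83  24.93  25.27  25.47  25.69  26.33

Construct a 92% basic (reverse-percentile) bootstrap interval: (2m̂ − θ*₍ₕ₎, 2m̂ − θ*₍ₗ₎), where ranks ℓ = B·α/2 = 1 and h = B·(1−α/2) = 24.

Percentile endpoints at ranks 1 and 24: θ*₍1₎ = 18.27, θ*₍24₎ = 25.69.
Basic interval reflects these around m̂:
  lower = 2 × 24.01 − 25.69 = 22.33
  upper = 2 × 24.01 − 18.27 = 29.75

(22.33, 29.75)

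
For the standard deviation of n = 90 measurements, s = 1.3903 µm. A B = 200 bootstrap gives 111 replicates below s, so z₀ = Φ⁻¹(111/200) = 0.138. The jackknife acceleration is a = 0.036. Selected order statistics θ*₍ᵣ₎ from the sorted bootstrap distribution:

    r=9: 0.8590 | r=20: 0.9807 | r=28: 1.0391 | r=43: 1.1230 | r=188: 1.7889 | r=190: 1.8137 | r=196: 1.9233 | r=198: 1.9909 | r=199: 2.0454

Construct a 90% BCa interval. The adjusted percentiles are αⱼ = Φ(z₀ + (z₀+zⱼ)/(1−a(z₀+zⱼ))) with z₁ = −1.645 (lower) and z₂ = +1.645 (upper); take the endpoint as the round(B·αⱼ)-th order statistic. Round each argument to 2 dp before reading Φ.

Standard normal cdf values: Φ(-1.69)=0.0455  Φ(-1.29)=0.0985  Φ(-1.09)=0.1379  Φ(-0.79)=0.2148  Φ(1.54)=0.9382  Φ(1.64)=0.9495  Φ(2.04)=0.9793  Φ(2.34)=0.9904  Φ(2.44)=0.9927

(0.9807, 1.9233)

Lower: z₀ + z₁ = 0.138 + (-1.645) = -1.507; 1 − a(z₀+z₁) = 1 − (0.036)(-1.507) = 1.0543; argument = 0.138 + (-1.507)/1.0543 = -1.2914 → -1.29.
α₁ = Φ(-1.29) = 0.0985; rank = round(200 × 0.0985) = 20; θ*₍20₎ = 0.9807.
Upper: z₀ + z₂ = 1.783; 1 − a(z₀+z₂) = 0.9358; argument = 2.0433 → 2.04; α₂ = 0.9793; rank = 196; θ*₍196₎ = 1.9233.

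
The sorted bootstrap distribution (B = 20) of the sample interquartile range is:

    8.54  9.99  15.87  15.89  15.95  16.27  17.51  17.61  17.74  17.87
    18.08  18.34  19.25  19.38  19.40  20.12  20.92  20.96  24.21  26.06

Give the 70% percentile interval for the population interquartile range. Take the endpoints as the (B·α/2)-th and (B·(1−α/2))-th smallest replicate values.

(15.87, 20.92)

α = 0.30; lower rank = 20 × 0.150 = 3; upper rank = 20 × 0.850 = 17.
The 3rd smallest replicate is 15.87; the 17th is 20.92.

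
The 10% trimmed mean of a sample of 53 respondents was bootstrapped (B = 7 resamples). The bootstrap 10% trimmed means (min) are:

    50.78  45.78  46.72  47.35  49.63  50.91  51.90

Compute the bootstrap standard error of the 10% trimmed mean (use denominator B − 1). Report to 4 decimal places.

SE* = 2.3774

Bootstrap SE is the standard deviation of the 7 replicate 10% trimmed means.
Mean of replicates: (50.78 + 45.78 + 46.72 + 47.35 + 49.63 + 50.91 + 51.90) / 7 = 343.07000 / 7 = 49.01000
Sum of squared deviations: (+1.77000)² + (−3.23000)² + (−2.29000)² + (−1.66000)² + (+0.62000)² + (+1.90000)² + (+2.89000)² = 33.91200
Variance = 33.91200 / 6 = 5.65200
SE* = √5.65200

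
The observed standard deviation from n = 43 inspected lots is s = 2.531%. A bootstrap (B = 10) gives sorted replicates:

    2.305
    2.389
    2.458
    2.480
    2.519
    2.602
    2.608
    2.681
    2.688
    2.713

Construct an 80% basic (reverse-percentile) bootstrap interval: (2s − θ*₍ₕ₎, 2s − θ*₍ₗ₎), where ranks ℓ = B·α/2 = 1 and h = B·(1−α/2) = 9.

Percentile endpoints at ranks 1 and 9: θ*₍1₎ = 2.305, θ*₍9₎ = 2.688.
Basic interval reflects these around s:
  lower = 2 × 2.531 − 2.688 = 2.374
  upper = 2 × 2.531 − 2.305 = 2.757

(2.374, 2.757)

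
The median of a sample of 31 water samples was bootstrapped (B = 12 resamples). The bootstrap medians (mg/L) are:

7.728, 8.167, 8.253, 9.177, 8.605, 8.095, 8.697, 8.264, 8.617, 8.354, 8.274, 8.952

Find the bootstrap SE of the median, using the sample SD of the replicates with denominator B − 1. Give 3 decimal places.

Bootstrap SE is the standard deviation of the 12 replicate medians.
Mean of replicates: (7.728 + 8.167 + 8.253 + 9.177 + 8.605 + 8.095 + 8.697 + 8.264 + 8.617 + 8.354 + 8.274 + 8.952) / 12 = 101.1830 / 12 = 8.4319
Sum of squared deviations: (−0.7039)² + (−0.2649)² + (−0.1789)² + (+0.7451)² + (+0.1731)² + (−0.3369)² + (+0.2651)² + (−0.1679)² + (+0.1851)² + (−0.0779)² + (−0.1579)² + (+0.5201)² = 1.7305
Variance = 1.7305 / 11 = 0.1573
SE* = √0.1573

SE* = 0.397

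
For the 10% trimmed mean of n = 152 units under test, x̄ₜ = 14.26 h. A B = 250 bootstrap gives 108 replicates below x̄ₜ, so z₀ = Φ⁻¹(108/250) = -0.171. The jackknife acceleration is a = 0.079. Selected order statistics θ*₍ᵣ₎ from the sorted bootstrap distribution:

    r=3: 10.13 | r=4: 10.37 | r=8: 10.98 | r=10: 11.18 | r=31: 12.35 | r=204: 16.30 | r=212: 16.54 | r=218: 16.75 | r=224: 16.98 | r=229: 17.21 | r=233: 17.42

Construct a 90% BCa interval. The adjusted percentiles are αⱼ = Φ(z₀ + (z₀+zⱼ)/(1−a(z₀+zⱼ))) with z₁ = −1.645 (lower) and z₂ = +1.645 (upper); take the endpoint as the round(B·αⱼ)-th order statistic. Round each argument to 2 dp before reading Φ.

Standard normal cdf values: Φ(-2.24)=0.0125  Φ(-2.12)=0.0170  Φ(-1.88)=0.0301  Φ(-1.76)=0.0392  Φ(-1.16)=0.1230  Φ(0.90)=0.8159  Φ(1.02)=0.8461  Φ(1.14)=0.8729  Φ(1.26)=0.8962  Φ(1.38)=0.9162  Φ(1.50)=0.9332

Lower: z₀ + z₁ = -0.171 + (-1.645) = -1.816; 1 − a(z₀+z₁) = 1 − (0.079)(-1.816) = 1.1435; argument = -0.171 + (-1.816)/1.1435 = -1.7592 → -1.76.
α₁ = Φ(-1.76) = 0.0392; rank = round(250 × 0.0392) = 10; θ*₍10₎ = 11.18.
Upper: z₀ + z₂ = 1.474; 1 − a(z₀+z₂) = 0.8836; argument = 1.4973 → 1.50; α₂ = 0.9332; rank = 233; θ*₍233₎ = 17.42.

(11.18, 17.42)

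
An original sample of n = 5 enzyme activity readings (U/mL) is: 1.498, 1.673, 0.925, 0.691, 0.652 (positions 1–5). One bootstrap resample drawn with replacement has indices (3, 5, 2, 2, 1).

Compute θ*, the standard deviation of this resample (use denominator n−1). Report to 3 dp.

θ* = 0.468

Resample values: 0.925, 0.652, 1.673, 1.673, 1.498.
Mean = 1.2842; sum of squared deviations = 0.8767
s² = 0.8767 / 4 = 0.2192
s = √0.2192 = 0.468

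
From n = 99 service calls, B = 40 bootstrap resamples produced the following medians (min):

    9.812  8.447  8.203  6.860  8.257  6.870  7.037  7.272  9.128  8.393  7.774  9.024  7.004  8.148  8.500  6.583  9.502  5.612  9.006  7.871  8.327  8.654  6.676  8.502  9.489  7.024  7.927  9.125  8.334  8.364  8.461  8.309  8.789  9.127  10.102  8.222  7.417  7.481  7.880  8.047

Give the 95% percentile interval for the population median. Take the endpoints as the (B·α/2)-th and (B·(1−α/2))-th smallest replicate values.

(5.612, 9.812)

Sorted replicates: 5.612, 6.583, 6.676, 6.860, 6.870, 7.004, 7.024, 7.037, 7.272, 7.417, 7.481, 7.774, 7.871, 7.880, 7.927, 8.047, 8.148, 8.203, 8.222, 8.257, 8.309, 8.327, 8.334, 8.364, 8.393, 8.447, 8.461, 8.500, 8.502, 8.654, 8.789, 9.006, 9.024, 9.125, 9.127, 9.128, 9.489, 9.502, 9.812, 10.102
α = 0.05; lower rank = 40 × 0.025 = 1; upper rank = 40 × 0.975 = 39.
The 1st smallest replicate is 5.612; the 39th is 9.812.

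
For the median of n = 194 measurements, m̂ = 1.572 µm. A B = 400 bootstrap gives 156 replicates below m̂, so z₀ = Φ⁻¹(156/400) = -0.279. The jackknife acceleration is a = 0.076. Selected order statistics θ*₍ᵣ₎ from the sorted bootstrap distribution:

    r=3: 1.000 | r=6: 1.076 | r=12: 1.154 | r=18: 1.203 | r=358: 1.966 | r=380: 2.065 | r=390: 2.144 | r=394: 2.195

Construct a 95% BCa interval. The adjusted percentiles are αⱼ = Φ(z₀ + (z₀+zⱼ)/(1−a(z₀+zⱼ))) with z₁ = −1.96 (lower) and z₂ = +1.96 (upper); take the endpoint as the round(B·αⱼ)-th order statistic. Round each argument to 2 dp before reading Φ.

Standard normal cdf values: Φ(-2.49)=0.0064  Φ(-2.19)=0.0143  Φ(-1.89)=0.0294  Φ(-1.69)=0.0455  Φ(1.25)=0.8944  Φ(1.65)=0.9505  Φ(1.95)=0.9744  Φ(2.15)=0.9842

(1.076, 2.065)

Lower: z₀ + z₁ = -0.279 + (-1.960) = -2.239; 1 − a(z₀+z₁) = 1 − (0.076)(-2.239) = 1.1702; argument = -0.279 + (-2.239)/1.1702 = -2.1924 → -2.19.
α₁ = Φ(-2.19) = 0.0143; rank = round(400 × 0.0143) = 6; θ*₍6₎ = 1.076.
Upper: z₀ + z₂ = 1.681; 1 − a(z₀+z₂) = 0.8722; argument = 1.6482 → 1.65; α₂ = 0.9505; rank = 380; θ*₍380₎ = 2.065.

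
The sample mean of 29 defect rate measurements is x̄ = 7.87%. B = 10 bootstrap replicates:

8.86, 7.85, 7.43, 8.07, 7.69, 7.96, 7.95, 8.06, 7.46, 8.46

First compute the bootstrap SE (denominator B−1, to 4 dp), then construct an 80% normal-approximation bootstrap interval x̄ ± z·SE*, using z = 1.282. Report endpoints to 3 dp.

Mean of replicates = 7.9790; sum of squared deviations = 1.6945; SE* = √(1.6945/9) = 0.4339
Margin = 1.282 × 0.4339 = 0.5563
Interval: 7.87 ± 0.5563

(7.314, 8.426)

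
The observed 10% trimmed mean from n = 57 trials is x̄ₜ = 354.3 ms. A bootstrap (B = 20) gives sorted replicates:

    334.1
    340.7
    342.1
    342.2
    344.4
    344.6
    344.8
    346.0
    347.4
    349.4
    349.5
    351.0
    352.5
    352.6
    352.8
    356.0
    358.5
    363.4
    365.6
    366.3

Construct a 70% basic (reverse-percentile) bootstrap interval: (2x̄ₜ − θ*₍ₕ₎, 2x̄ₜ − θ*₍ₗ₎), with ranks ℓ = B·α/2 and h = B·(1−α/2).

(350.1, 366.5)

Percentile endpoints at ranks 3 and 17: θ*₍3₎ = 342.1, θ*₍17₎ = 358.5.
Basic interval reflects these around x̄ₜ:
  lower = 2 × 354.3 − 358.5 = 350.1
  upper = 2 × 354.3 − 342.1 = 366.5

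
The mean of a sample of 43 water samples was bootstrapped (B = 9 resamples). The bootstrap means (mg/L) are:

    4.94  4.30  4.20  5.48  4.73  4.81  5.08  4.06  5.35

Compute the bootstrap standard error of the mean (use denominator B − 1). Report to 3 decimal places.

SE* = 0.502

Bootstrap SE is the standard deviation of the 9 replicate means.
Mean of replicates: (4.94 + 4.30 + 4.20 + 5.48 + 4.73 + 4.81 + 5.08 + 4.06 + 5.35) / 9 = 42.9500 / 9 = 4.7722
Sum of squared deviations: (+0.1678)² + (−0.4722)² + (−0.5722)² + (+0.7078)² + (−0.0422)² + (+0.0378)² + (+0.3078)² + (−0.7122)² + (+0.5778)² = 2.0186
Variance = 2.0186 / 8 = 0.2523
SE* = √0.2523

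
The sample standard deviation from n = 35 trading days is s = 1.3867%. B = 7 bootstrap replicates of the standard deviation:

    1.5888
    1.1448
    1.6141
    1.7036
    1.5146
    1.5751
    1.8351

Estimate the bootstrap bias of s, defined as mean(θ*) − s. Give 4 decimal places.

mean(θ*) = (1.5888 + 1.1448 + 1.6141 + 1.7036 + 1.5146 + 1.5751 + 1.8351) / 7 = 1.56801
bias = 1.56801 − 1.3867

bias = +0.1813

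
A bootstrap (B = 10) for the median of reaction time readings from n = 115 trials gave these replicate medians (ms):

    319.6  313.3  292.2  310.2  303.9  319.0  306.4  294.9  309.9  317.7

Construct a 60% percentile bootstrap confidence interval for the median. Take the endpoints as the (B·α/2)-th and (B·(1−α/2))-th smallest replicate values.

(294.9, 317.7)

Sorted replicates: 292.2, 294.9, 303.9, 306.4, 309.9, 310.2, 313.3, 317.7, 319.0, 319.6
α = 0.40; lower rank = 10 × 0.200 = 2; upper rank = 10 × 0.800 = 8.
The 2nd smallest replicate is 294.9; the 8th is 317.7.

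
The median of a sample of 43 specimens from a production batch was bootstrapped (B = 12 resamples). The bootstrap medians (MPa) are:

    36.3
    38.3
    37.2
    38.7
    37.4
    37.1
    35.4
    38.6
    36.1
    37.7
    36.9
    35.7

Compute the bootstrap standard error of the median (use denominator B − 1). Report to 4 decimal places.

SE* = 1.0970

Bootstrap SE is the standard deviation of the 12 replicate medians.
Mean of replicates: (36.3 + 38.3 + 37.2 + 38.7 + 37.4 + 37.1 + 35.4 + 38.6 + 36.1 + 37.7 + 36.9 + 35.7) / 12 = 445.40000 / 12 = 37.11667
Sum of squared deviations: (−0.81667)² + (+1.18333)² + (+0.08333)² + (+1.58333)² + (+0.28333)² + (−0.01667)² + (−1.71667)² + (+1.48333)² + (−1.01667)² + (+0.58333)² + (−0.21667)² + (−1.41667)² = 13.23667
Variance = 13.23667 / 11 = 1.20333
SE* = √1.20333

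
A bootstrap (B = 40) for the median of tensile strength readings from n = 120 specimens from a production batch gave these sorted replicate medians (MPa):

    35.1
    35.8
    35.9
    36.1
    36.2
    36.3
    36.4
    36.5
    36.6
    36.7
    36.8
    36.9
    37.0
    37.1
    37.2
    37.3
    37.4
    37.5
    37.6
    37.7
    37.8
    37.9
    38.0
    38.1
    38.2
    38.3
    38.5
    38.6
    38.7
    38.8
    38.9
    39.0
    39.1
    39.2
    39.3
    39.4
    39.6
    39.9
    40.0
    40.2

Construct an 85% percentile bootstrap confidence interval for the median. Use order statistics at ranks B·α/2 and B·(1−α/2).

α = 0.15; lower rank = 40 × 0.075 = 3; upper rank = 40 × 0.925 = 37.
The 3rd smallest replicate is 35.9; the 37th is 39.6.

(35.9, 39.6)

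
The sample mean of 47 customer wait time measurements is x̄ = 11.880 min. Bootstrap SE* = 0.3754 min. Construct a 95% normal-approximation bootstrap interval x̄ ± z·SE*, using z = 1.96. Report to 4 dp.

(11.1442, 12.6158)

Margin = 1.96 × 0.3754 = 0.73578
Interval: 11.880 ± 0.73578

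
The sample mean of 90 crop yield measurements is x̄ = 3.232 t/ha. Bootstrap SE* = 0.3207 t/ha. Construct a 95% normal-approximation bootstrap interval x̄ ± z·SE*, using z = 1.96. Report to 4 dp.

Margin = 1.96 × 0.3207 = 0.62857
Interval: 3.232 ± 0.62857

(2.6034, 3.8606)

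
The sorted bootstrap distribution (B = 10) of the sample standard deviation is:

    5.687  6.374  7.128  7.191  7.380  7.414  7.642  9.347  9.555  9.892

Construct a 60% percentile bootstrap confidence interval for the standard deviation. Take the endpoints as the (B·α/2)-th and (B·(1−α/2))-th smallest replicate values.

(6.374, 9.347)

α = 0.40; lower rank = 10 × 0.200 = 2; upper rank = 10 × 0.800 = 8.
The 2nd smallest replicate is 6.374; the 8th is 9.347.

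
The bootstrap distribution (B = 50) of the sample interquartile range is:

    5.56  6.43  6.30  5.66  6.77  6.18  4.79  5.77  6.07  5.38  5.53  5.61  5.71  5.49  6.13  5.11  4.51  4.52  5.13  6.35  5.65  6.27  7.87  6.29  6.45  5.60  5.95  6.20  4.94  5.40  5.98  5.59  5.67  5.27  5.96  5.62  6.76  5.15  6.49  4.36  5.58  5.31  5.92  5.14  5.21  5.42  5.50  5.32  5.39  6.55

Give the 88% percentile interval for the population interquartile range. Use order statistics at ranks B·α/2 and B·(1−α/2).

Sorted replicates: 4.36, 4.51, 4.52, 4.79, 4.94, 5.11, 5.13, 5.14, 5.15, 5.21, 5.27, 5.31, 5.32, 5.38, 5.39, 5.40, 5.42, 5.49, 5.50, 5.53, 5.56, 5.58, 5.59, 5.60, 5.61, 5.62, 5.65, 5.66, 5.67, 5.71, 5.77, 5.92, 5.95, 5.96, 5.98, 6.07, 6.13, 6.18, 6.20, 6.27, 6.29, 6.30, 6.35, 6.43, 6.45, 6.49, 6.55, 6.76, 6.77, 7.87
α = 0.12; lower rank = 50 × 0.060 = 3; upper rank = 50 × 0.940 = 47.
The 3rd smallest replicate is 4.52; the 47th is 6.55.

(4.52, 6.55)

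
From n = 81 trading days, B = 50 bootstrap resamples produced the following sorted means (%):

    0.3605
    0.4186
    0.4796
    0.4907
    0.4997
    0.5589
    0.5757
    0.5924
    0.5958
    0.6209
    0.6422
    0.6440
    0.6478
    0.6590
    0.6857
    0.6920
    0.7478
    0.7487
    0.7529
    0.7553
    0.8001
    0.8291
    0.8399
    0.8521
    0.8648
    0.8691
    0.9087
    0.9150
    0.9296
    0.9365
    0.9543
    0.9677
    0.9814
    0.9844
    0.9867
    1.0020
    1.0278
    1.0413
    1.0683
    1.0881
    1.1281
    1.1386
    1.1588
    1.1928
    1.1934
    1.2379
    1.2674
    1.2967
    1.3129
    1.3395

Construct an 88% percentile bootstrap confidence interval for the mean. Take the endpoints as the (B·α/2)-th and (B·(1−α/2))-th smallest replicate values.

(0.4796, 1.2674)

α = 0.12; lower rank = 50 × 0.060 = 3; upper rank = 50 × 0.940 = 47.
The 3rd smallest replicate is 0.4796; the 47th is 1.2674.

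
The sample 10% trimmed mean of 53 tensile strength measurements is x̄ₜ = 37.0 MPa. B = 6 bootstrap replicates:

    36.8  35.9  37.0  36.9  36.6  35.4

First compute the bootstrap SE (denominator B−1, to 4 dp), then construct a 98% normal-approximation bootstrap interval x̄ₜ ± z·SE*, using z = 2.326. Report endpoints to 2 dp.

Mean of replicates = 36.4333; sum of squared deviations = 2.0533; SE* = √(2.0533/5) = 0.6408
Margin = 2.326 × 0.6408 = 1.491
Interval: 37.0 ± 1.491

(35.51, 38.49)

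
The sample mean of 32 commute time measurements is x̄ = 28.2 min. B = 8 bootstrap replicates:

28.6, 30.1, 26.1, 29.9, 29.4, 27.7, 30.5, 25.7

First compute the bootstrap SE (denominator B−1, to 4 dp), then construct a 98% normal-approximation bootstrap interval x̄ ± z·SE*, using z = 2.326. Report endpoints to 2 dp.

(23.93, 32.47)

Mean of replicates = 28.5000; sum of squared deviations = 23.5800; SE* = √(23.5800/7) = 1.8354
Margin = 2.326 × 1.8354 = 4.269
Interval: 28.2 ± 4.269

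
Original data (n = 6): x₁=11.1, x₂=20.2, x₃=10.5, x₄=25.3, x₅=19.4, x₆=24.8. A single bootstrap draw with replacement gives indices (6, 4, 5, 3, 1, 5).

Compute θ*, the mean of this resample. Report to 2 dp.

Resample values: 24.8, 25.3, 19.4, 10.5, 11.1, 19.4.
Mean = (24.8 + 25.3 + 19.4 + 10.5 + 11.1 + 19.4) / 6 = 110.50 / 6 = 18.42

θ* = 18.42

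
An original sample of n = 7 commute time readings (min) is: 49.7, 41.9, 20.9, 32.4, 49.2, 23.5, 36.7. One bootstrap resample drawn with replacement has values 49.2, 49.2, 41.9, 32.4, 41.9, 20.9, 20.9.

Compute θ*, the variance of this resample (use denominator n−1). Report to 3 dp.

θ* = 147.386

Mean = 36.6286; sum of squared deviations = 884.3143
s² = 884.3143 / 6 = 147.3857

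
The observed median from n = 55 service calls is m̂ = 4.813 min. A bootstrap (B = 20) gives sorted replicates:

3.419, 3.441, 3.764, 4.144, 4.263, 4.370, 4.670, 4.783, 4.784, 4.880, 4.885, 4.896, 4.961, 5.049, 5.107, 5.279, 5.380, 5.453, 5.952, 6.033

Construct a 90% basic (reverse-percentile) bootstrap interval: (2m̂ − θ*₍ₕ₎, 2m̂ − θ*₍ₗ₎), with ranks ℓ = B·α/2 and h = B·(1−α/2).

(3.674, 6.207)

Percentile endpoints at ranks 1 and 19: θ*₍1₎ = 3.419, θ*₍19₎ = 5.952.
Basic interval reflects these around m̂:
  lower = 2 × 4.813 − 5.952 = 3.674
  upper = 2 × 4.813 − 3.419 = 6.207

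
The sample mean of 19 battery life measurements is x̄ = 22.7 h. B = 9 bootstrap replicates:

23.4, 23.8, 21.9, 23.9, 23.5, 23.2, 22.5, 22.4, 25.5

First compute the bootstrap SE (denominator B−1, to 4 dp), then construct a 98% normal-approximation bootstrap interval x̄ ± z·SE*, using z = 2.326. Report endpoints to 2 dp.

Mean of replicates = 23.3444; sum of squared deviations = 8.9022; SE* = √(8.9022/8) = 1.0549
Margin = 2.326 × 1.0549 = 2.454
Interval: 22.7 ± 2.454

(20.25, 25.15)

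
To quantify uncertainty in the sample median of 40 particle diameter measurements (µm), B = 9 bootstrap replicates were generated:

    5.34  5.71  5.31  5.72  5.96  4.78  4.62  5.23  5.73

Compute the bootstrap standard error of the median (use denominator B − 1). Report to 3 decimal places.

SE* = 0.454

Bootstrap SE is the standard deviation of the 9 replicate medians.
Mean of replicates: (5.34 + 5.71 + 5.31 + 5.72 + 5.96 + 4.78 + 4.62 + 5.23 + 5.73) / 9 = 48.4000 / 9 = 5.3778
Sum of squared deviations: (−0.0378)² + (+0.3322)² + (−0.0678)² + (+0.3422)² + (+0.5822)² + (−0.5978)² + (−0.7578)² + (−0.1478)² + (+0.3522)² = 1.6500
Variance = 1.6500 / 8 = 0.2062
SE* = √0.2062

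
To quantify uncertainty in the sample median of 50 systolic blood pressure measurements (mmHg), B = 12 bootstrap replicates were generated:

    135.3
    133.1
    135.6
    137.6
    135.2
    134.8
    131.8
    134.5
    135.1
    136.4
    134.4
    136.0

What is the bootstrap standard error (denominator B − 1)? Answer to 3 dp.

Bootstrap SE is the standard deviation of the 12 replicate medians.
Mean of replicates: (135.3 + 133.1 + 135.6 + 137.6 + 135.2 + 134.8 + 131.8 + 134.5 + 135.1 + 136.4 + 134.4 + 136.0) / 12 = 1619.8000 / 12 = 134.9833
Sum of squared deviations: (+0.3167)² + (−1.8833)² + (+0.6167)² + (+2.6167)² + (+0.2167)² + (−0.1833)² + (−3.1833)² + (−0.4833)² + (+0.1167)² + (+1.4167)² + (−0.5833)² + (+1.0167)² = 24.7167
Variance = 24.7167 / 11 = 2.2470
SE* = √2.2470

SE* = 1.499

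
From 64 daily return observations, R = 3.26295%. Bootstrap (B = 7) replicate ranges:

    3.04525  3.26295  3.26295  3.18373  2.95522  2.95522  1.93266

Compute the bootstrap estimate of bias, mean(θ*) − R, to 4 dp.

bias = −0.3204

mean(θ*) = (3.04525 + 3.26295 + 3.26295 + 3.18373 + 2.95522 + 2.95522 + 1.93266) / 7 = 2.94257
bias = 2.94257 − 3.26295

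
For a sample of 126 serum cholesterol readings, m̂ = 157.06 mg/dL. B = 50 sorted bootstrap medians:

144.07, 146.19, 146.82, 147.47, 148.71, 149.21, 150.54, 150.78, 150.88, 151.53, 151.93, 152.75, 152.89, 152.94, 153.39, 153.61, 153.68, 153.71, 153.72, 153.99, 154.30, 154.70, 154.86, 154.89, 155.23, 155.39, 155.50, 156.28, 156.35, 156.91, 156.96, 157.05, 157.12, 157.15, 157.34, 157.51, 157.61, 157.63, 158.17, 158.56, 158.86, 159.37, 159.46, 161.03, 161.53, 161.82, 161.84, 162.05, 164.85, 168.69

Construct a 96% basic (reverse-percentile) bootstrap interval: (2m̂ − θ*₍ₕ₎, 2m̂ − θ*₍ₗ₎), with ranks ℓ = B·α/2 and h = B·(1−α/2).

(149.27, 170.05)

Percentile endpoints at ranks 1 and 49: θ*₍1₎ = 144.07, θ*₍49₎ = 164.85.
Basic interval reflects these around m̂:
  lower = 2 × 157.06 − 164.85 = 149.27
  upper = 2 × 157.06 − 144.07 = 170.05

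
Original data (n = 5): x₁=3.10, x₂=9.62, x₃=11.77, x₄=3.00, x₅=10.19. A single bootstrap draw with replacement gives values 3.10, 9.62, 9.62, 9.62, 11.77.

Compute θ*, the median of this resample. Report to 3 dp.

θ* = 9.620

Sorted: 3.10, 9.62, 9.62, 9.62, 11.77
Median = middle value = 9.620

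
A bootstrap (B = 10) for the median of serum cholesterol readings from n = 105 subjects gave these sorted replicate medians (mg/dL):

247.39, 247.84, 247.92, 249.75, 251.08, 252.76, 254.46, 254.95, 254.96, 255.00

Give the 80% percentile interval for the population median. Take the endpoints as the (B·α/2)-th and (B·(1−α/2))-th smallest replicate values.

α = 0.20; lower rank = 10 × 0.100 = 1; upper rank = 10 × 0.900 = 9.
The 1st smallest replicate is 247.39; the 9th is 254.96.

(247.39, 254.96)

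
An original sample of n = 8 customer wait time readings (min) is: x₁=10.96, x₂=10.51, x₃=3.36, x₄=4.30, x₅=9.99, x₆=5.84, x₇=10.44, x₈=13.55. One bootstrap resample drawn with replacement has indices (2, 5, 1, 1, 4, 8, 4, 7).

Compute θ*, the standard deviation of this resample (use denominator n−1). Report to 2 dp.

θ* = 3.31

Resample values: 10.51, 9.99, 10.96, 10.96, 4.30, 13.55, 4.30, 10.44.
Mean = 9.3763; sum of squared deviations = 76.7670
s² = 76.7670 / 7 = 10.9667
s = √10.9667 = 3.31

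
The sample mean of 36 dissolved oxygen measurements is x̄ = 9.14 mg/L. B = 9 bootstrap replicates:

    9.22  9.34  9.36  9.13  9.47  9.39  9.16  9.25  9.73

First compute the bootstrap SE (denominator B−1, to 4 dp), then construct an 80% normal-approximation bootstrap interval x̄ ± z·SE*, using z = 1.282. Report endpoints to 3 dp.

(8.904, 9.376)

Mean of replicates = 9.3389; sum of squared deviations = 0.2709; SE* = √(0.2709/8) = 0.1840
Margin = 1.282 × 0.1840 = 0.2359
Interval: 9.14 ± 0.2359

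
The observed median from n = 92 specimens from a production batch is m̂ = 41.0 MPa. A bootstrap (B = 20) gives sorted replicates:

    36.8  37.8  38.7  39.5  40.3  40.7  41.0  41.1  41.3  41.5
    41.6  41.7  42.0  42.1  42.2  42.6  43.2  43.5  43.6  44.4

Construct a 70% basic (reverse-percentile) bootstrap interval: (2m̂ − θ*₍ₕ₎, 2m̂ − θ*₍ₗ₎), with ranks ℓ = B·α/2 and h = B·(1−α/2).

Percentile endpoints at ranks 3 and 17: θ*₍3₎ = 38.7, θ*₍17₎ = 43.2.
Basic interval reflects these around m̂:
  lower = 2 × 41.0 − 43.2 = 38.8
  upper = 2 × 41.0 − 38.7 = 43.3

(38.8, 43.3)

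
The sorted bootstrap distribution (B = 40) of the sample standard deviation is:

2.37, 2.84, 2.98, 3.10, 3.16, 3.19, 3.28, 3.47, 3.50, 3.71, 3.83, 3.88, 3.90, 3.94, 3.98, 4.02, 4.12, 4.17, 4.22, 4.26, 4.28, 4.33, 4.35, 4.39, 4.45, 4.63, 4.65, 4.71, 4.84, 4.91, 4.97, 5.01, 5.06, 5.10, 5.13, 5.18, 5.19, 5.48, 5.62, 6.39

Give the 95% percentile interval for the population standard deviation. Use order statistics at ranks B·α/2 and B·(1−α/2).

(2.37, 5.62)

α = 0.05; lower rank = 40 × 0.025 = 1; upper rank = 40 × 0.975 = 39.
The 1st smallest replicate is 2.37; the 39th is 5.62.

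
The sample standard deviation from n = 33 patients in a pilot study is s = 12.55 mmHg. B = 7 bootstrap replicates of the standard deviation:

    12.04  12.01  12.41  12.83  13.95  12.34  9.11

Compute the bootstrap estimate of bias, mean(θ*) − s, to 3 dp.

bias = −0.451

mean(θ*) = (12.04 + 12.01 + 12.41 + 12.83 + 13.95 + 12.34 + 9.11) / 7 = 12.0986
bias = 12.0986 − 12.55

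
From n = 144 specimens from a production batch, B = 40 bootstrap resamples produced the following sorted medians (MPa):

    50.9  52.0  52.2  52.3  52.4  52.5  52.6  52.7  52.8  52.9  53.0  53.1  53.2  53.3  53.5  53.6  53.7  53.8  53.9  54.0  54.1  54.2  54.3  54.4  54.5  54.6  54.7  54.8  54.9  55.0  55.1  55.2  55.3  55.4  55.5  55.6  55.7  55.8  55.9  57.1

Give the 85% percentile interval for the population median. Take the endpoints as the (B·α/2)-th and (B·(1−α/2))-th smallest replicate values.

(52.2, 55.7)

α = 0.15; lower rank = 40 × 0.075 = 3; upper rank = 40 × 0.925 = 37.
The 3rd smallest replicate is 52.2; the 37th is 55.7.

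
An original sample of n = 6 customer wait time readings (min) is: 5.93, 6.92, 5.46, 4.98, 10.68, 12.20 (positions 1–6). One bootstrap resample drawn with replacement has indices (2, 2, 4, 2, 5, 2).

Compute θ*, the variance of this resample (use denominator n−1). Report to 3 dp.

Resample values: 6.92, 6.92, 4.98, 6.92, 10.68, 6.92.
Mean = 7.2233; sum of squared deviations = 17.3491
s² = 17.3491 / 5 = 3.4698

θ* = 3.470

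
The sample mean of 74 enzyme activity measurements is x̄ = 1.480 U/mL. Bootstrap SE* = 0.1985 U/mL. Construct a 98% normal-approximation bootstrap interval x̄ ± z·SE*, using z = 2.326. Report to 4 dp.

Margin = 2.326 × 0.1985 = 0.46171
Interval: 1.480 ± 0.46171

(1.0183, 1.9417)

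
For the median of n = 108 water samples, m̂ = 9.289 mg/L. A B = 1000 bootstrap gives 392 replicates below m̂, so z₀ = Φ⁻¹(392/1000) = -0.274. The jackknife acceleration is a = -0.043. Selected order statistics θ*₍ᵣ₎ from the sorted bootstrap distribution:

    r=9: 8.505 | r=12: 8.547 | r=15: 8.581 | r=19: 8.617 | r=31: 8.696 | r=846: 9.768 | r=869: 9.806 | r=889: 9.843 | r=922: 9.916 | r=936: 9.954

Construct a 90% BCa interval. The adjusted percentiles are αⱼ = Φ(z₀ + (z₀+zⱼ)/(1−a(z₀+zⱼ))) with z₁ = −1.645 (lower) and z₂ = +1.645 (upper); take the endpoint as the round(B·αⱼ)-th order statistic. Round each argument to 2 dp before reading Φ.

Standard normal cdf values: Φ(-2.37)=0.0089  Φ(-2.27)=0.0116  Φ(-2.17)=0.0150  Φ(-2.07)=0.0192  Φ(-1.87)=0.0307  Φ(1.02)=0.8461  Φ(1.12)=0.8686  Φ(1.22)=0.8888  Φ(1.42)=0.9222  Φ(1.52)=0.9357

Lower: z₀ + z₁ = -0.274 + (-1.645) = -1.919; 1 − a(z₀+z₁) = 1 − (-0.043)(-1.919) = 0.9175; argument = -0.274 + (-1.919)/0.9175 = -2.3656 → -2.37.
α₁ = Φ(-2.37) = 0.0089; rank = round(1000 × 0.0089) = 9; θ*₍9₎ = 8.505.
Upper: z₀ + z₂ = 1.371; 1 − a(z₀+z₂) = 1.0590; argument = 1.0207 → 1.02; α₂ = 0.8461; rank = 846; θ*₍846₎ = 9.768.

(8.505, 9.768)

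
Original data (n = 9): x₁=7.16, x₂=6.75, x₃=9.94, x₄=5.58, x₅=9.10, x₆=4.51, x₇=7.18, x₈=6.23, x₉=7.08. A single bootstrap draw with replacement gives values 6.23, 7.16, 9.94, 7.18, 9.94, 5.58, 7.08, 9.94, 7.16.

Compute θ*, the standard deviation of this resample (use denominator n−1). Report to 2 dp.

Mean = 7.8011; sum of squared deviations = 22.8541
s² = 22.8541 / 8 = 2.8568
s = √2.8568 = 1.69

θ* = 1.69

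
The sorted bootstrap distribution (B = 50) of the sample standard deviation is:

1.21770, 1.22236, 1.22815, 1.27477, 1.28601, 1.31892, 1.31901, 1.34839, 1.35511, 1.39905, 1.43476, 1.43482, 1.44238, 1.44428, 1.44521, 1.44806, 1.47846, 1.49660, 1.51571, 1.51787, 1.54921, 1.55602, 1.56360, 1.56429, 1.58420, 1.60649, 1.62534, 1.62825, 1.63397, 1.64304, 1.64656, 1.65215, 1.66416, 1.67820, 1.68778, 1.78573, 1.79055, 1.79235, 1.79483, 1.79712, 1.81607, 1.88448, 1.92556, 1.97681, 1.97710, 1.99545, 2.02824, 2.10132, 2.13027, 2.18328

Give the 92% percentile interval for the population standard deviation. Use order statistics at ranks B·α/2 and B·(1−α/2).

α = 0.08; lower rank = 50 × 0.040 = 2; upper rank = 50 × 0.960 = 48.
The 2nd smallest replicate is 1.22236; the 48th is 2.10132.

(1.22236, 2.10132)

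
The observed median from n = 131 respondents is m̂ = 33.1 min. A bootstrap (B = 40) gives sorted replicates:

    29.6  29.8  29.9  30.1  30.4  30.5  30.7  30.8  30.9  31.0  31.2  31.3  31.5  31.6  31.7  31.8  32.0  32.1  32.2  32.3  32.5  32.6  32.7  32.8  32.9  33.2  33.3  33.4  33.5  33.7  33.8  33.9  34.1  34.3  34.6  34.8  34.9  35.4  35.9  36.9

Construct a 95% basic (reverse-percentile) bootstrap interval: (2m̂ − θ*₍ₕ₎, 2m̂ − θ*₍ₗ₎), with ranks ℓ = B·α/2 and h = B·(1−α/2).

(30.3, 36.6)

Percentile endpoints at ranks 1 and 39: θ*₍1₎ = 29.6, θ*₍39₎ = 35.9.
Basic interval reflects these around m̂:
  lower = 2 × 33.1 − 35.9 = 30.3
  upper = 2 × 33.1 − 29.6 = 36.6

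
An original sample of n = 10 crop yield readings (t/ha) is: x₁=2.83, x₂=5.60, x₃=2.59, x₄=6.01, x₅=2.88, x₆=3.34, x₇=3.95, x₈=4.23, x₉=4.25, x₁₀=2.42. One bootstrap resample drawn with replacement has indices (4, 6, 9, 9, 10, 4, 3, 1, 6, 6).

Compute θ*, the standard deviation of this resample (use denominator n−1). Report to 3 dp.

θ* = 1.295

Resample values: 6.01, 3.34, 4.25, 4.25, 2.42, 6.01, 2.59, 2.83, 3.34, 3.34.
Mean = 3.8380; sum of squared deviations = 15.1030
s² = 15.1030 / 9 = 1.6781
s = √1.6781 = 1.295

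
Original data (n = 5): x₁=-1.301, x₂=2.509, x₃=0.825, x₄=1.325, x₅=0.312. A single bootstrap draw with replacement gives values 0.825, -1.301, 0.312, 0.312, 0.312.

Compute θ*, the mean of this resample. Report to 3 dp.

Mean = (0.825 + (-1.301) + 0.312 + 0.312 + 0.312) / 5 = 0.4600 / 5 = 0.092

θ* = 0.092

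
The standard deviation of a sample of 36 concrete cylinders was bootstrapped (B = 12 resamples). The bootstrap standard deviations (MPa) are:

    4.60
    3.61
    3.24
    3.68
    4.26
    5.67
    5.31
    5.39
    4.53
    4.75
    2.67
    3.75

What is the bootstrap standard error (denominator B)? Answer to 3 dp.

Bootstrap SE is the standard deviation of the 12 replicate standard deviations.
Mean of replicates: (4.60 + 3.61 + 3.24 + 3.68 + 4.26 + 5.67 + 5.31 + 5.39 + 4.53 + 4.75 + 2.67 + 3.75) / 12 = 51.4600 / 12 = 4.2883
Sum of squared deviations: (+0.3117)² + (−0.6783)² + (−1.0483)² + (−0.6083)² + (−0.0283)² + (+1.3817)² + (+1.0217)² + (+1.1017)² + (+0.2417)² + (+0.4617)² + (−1.6183)² + (−0.5383)² = 9.3740
Variance = 9.3740 / 12 = 0.7812
SE* = √0.7812

SE* = 0.884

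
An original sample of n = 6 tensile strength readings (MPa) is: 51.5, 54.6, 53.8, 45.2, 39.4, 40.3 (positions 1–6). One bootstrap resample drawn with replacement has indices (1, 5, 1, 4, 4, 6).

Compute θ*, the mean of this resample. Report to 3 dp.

θ* = 45.517

Resample values: 51.5, 39.4, 51.5, 45.2, 45.2, 40.3.
Mean = (51.5 + 39.4 + 51.5 + 45.2 + 45.2 + 40.3) / 6 = 273.10 / 6 = 45.517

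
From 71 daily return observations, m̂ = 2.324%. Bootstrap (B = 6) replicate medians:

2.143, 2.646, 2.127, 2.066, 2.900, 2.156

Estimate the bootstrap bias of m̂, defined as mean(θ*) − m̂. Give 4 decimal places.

bias = +0.0157

mean(θ*) = (2.143 + 2.646 + 2.127 + 2.066 + 2.900 + 2.156) / 6 = 2.33967
bias = 2.33967 − 2.324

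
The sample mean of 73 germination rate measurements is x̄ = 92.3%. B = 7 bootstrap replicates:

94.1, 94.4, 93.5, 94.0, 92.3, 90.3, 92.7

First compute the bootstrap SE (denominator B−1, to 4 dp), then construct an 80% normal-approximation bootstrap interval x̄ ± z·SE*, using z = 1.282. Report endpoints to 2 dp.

Mean of replicates = 93.0429; sum of squared deviations = 12.2771; SE* = √(12.2771/6) = 1.4305
Margin = 1.282 × 1.4305 = 1.834
Interval: 92.3 ± 1.834

(90.47, 94.13)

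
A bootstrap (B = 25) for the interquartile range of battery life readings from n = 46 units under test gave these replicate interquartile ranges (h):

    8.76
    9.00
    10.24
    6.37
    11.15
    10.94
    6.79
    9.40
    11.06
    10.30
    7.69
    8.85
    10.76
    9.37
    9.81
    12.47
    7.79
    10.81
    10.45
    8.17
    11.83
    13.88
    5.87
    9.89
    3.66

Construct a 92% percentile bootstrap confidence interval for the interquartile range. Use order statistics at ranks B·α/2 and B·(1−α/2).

Sorted replicates: 3.66, 5.87, 6.37, 6.79, 7.69, 7.79, 8.17, 8.76, 8.85, 9.00, 9.37, 9.40, 9.81, 9.89, 10.24, 10.30, 10.45, 10.76, 10.81, 10.94, 11.06, 11.15, 11.83, 12.47, 13.88
α = 0.08; lower rank = 25 × 0.040 = 1; upper rank = 25 × 0.960 = 24.
The 1st smallest replicate is 3.66; the 24th is 12.47.

(3.66, 12.47)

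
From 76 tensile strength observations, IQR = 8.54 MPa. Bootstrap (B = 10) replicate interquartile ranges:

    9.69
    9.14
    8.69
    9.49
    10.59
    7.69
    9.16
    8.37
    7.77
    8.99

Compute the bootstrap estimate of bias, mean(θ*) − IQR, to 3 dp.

mean(θ*) = (9.69 + 9.14 + 8.69 + 9.49 + 10.59 + 7.69 + 9.16 + 8.37 + 7.77 + 8.99) / 10 = 8.9580
bias = 8.9580 − 8.54

bias = +0.418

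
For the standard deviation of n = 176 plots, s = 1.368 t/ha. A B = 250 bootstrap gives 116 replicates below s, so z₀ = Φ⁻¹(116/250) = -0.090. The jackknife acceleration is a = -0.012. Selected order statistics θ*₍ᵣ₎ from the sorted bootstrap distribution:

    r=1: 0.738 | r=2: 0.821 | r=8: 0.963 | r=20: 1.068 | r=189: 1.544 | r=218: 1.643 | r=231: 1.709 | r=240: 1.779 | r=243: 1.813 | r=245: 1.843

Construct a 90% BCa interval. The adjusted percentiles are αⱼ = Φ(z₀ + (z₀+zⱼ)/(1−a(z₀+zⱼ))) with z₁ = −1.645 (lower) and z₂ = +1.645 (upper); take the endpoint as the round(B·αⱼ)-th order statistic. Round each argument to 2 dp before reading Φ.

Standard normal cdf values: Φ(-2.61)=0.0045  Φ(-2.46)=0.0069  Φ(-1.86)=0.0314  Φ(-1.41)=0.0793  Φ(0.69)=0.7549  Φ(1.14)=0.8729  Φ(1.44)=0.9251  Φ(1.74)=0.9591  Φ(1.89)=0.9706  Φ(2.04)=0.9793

Lower: z₀ + z₁ = -0.090 + (-1.645) = -1.735; 1 − a(z₀+z₁) = 1 − (-0.012)(-1.735) = 0.9792; argument = -0.090 + (-1.735)/0.9792 = -1.8619 → -1.86.
α₁ = Φ(-1.86) = 0.0314; rank = round(250 × 0.0314) = 8; θ*₍8₎ = 0.963.
Upper: z₀ + z₂ = 1.555; 1 − a(z₀+z₂) = 1.0187; argument = 1.4365 → 1.44; α₂ = 0.9251; rank = 231; θ*₍231₎ = 1.709.

(0.963, 1.709)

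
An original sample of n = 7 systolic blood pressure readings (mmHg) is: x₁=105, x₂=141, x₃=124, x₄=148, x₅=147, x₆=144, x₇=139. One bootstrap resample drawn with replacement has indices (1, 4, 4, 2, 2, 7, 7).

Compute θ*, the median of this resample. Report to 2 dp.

θ* = 141.00

Resample values: 105, 148, 148, 141, 141, 139, 139.
Sorted: 105, 139, 139, 141, 141, 148, 148
Median = middle value = 141.00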